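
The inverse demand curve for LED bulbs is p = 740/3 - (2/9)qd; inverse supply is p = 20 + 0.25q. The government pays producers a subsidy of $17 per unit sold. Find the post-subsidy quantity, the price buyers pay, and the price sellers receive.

Pre-subsidy: 740/3 - (2/9)q = 20 + 0.25q gives q* = 480 and p* = 140.
With the subsidy, sellers receive ps = pb + 17 for each unit, where pb is the price buyers pay.
On the curves, pb = 740/3 - (2/9)q and ps = 20 + 0.25q; the wedge ps − pb = 17 gives 20 + 0.25q − (740/3 - (2/9)q) = 17, so q' = 516.
Then pb = 740/3 − (2/9)·516 = 132 and ps = 20 + 0.25·516 = 149.

q' = 516; buyers pay $132; sellers receive $149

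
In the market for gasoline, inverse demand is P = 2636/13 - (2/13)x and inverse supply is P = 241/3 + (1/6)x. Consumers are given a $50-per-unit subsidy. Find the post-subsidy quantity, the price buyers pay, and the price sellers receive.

x' = 538; buyers pay $120; sellers receive $170

Pre-subsidy: 2636/13 - (2/13)x = 241/3 + (1/6)x gives x* = 382 and P* = 144.
With the rebate, buyers effectively pay Pb = Ps − 50, where Ps is the price sellers receive.
On the curves, Pb = 2636/13 - (2/13)x and Ps = 241/3 + (1/6)x; the wedge Ps − Pb = 50 gives 241/3 + (1/6)x − (2636/13 - (2/13)x) = 50, so x' = 538.
Then Pb = 2636/13 − (2/13)·538 = 120 and Ps = 241/3 + (1/6)·538 = 170.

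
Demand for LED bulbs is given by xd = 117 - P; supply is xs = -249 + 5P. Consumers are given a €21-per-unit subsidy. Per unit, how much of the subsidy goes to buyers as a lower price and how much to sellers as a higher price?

Buyers gain €17.5 per unit; sellers gain €3.5 per unit

Pre-subsidy: 117 - P = -249 + 5P gives P* = 61, x* = 56.
With the rebate, buyers effectively pay Pb = Ps − 21, where Ps is the price sellers receive.
Demand in terms of Ps becomes xd = 117 − 1(Ps − 21) = 138 - Ps. Setting this equal to supply: 138 - Ps = -249 + 5Ps, so Ps = 64.5.
Buyers pay Pb = 64.5 − 21 = 43.5; x' = -249 + 5·64.5 = 73.5.
Buyers' price falls by P* − Pb = 61 − 43.5 = 17.5; sellers' price rises by Ps − P* = 64.5 − 61 = 3.5.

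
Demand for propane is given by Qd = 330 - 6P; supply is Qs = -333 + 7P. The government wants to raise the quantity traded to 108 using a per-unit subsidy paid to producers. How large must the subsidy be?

At Q = 108, invert demand for the buyer price: Pb = (330 − 108)/6 = 37; invert supply for the seller price: Ps = (108 − (-333))/7 = 63.
The subsidy must fill the gap: s = Ps − Pb = 63 − 37 = 26.

Required subsidy s = 26 per unit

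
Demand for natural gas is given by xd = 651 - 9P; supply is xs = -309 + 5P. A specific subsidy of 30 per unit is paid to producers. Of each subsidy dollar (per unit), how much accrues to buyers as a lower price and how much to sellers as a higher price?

Pre-subsidy: 651 - 9P = -309 + 5P gives P* = 480/7, x* = 237/7.
With the subsidy, sellers receive Ps = Pb + 30 for each unit, where Pb is the price buyers pay.
Supply in terms of Pb becomes xs = -309 + 5(Pb + 30) = -159 + 5Pb. Setting this equal to demand: 651 - 9Pb = -159 + 5Pb, so Pb = 405/7.
Sellers receive Ps = 405/7 + 30 = 615/7; x' = 651 − 9·(405/7) = 912/7.
Buyers' price falls by P* − Pb = 480/7 − 405/7 = 75/7; sellers' price rises by Ps − P* = 615/7 − 480/7 = 135/7.

Buyers gain 75/7 per unit; sellers gain 135/7 per unit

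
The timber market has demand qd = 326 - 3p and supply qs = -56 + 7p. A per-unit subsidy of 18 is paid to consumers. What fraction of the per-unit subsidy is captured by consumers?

Pre-subsidy: 326 - 3p = -56 + 7p gives p* = 38.2, q* = 211.4.
With the rebate, buyers effectively pay pb = ps − 18, where ps is the price sellers receive.
Demand in terms of ps becomes qd = 326 − 3(ps − 18) = 380 - 3ps. Setting this equal to supply: 380 - 3ps = -56 + 7ps, so ps = 43.6.
Buyers pay pb = 43.6 − 18 = 25.6; q' = -56 + 7·43.6 = 249.2.
Buyers' price falls by p* − pb = 38.2 − 25.6 = 12.6; sellers' price rises by ps − p* = 43.6 − 38.2 = 5.4.
So consumers capture 12.6/18 = 0.7 of each unit of subsidy.

Consumer share = 0.7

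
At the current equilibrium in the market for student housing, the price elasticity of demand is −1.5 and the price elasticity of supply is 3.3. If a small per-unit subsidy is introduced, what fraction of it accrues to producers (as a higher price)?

Producer share = 0.3125

For a small subsidy around the equilibrium, the benefit split depends on the relative slopes, which at a point are proportional to the elasticities.
Buyer share = εs/(εs + |εd|) = 3.3/(3.3 + 1.5) = 0.6875; seller share = |εd|/(εs + |εd|) = 0.3125.
So producers capture 0.3125 of the subsidy.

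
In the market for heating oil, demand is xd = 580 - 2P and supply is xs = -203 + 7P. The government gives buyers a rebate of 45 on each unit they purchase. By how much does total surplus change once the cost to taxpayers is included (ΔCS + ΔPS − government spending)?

Net change in total surplus = -1575

Pre-subsidy: 580 - 2P = -203 + 7P gives P* = 87, x* = 406.
With the rebate, buyers effectively pay Pb = Ps − 45, where Ps is the price sellers receive.
Demand in terms of Ps becomes xd = 580 − 2(Ps − 45) = 670 - 2Ps. Setting this equal to supply: 670 - 2Ps = -203 + 7Ps, so Ps = 97.
Buyers pay Pb = 97 − 45 = 52; x' = -203 + 7·97 = 476.
ΔCS = ½(406 + 476)(87 − 52) = 15435; ΔPS = ½(406 + 476)(97 − 87) = 4410.
Government spending = 45 × 476 = 21420.
Net change = 15435 + 4410 − 21420 = -1575. The loss equals the DWL triangle ½·45·70.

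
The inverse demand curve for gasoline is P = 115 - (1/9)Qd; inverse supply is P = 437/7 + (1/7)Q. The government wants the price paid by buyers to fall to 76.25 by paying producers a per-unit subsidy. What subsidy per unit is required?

At a buyer price of 76.25, quantity demanded is 1035 − 9·76.25 = 348.75.
Sellers supply 348.75 only when they receive Ps = 437/7 + (1/7)·348.75 = 112.25.
s = Ps − Pb = 112.25 − 76.25 = 36.

Required subsidy s = 36 per unit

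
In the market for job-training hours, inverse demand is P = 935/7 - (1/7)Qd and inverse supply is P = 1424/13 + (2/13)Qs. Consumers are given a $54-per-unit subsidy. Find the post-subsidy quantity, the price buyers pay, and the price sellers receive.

Q' = 263; buyers pay $96; sellers receive $150

Pre-subsidy: 935/7 - (1/7)Q = 1424/13 + (2/13)Q gives Q* = 81 and P* = 122.
With the rebate, buyers effectively pay Pb = Ps − 54, where Ps is the price sellers receive.
On the curves, Pb = 935/7 - (1/7)Q and Ps = 1424/13 + (2/13)Q; the wedge Ps − Pb = 54 gives 1424/13 + (2/13)Q − (935/7 - (1/7)Q) = 54, so Q' = 263.
Then Pb = 935/7 − (1/7)·263 = 96 and Ps = 1424/13 + (2/13)·263 = 150.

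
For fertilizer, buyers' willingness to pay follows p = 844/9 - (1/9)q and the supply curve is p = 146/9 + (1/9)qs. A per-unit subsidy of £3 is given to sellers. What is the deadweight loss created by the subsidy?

Pre-subsidy: 844/9 - (1/9)q = 146/9 + (1/9)q gives q* = 349 and p* = 55.
With the subsidy, sellers receive ps = pb + 3 for each unit, where pb is the price buyers pay.
On the curves, pb = 844/9 - (1/9)q and ps = 146/9 + (1/9)q; the wedge ps − pb = 3 gives 146/9 + (1/9)q − (844/9 - (1/9)q) = 3, so q' = 362.5.
Then pb = 844/9 − (1/9)·362.5 = 53.5 and ps = 146/9 + (1/9)·362.5 = 56.5.
The subsidy expands output by 362.5 − 349 = 13.5 past the efficient level; on those units the gap between marginal cost and willingness to pay runs from 0 up to 3.
DWL = ½ × 3 × 13.5 = 20.25.

Deadweight loss = £20.25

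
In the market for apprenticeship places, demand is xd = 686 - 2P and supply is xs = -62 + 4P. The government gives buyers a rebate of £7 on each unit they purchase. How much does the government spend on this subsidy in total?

Pre-subsidy: 686 - 2P = -62 + 4P gives P* = 374/3, x* = 1310/3.
With the rebate, buyers effectively pay Pb = Ps − 7, where Ps is the price sellers receive.
Demand in terms of Ps becomes xd = 686 − 2(Ps − 7) = 700 - 2Ps. Setting this equal to supply: 700 - 2Ps = -62 + 4Ps, so Ps = 127.
Buyers pay Pb = 127 − 7 = 120; x' = -62 + 4·127 = 446.
Government outlay = subsidy × quantity = 7 × 446 = 3122.

Government cost = £3122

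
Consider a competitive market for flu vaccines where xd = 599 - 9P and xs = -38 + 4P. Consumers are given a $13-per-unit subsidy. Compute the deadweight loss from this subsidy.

Pre-subsidy: 599 - 9P = -38 + 4P gives P* = 49, x* = 158.
With the rebate, buyers effectively pay Pb = Ps − 13, where Ps is the price sellers receive.
Demand in terms of Ps becomes xd = 599 − 9(Ps − 13) = 716 - 9Ps. Setting this equal to supply: 716 - 9Ps = -38 + 4Ps, so Ps = 58.
Buyers pay Pb = 58 − 13 = 45; x' = -38 + 4·58 = 194.
The subsidy expands output by 194 − 158 = 36 past the efficient level; on those units the gap between marginal cost and willingness to pay runs from 0 up to 13.
DWL = ½ × 13 × 36 = 234.

Deadweight loss = $234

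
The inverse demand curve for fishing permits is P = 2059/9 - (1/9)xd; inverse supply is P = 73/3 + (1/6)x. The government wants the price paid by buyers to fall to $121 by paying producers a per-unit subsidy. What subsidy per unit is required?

At a buyer price of 121, quantity demanded is 2059 − 9·121 = 970.
Sellers supply 970 only when they receive Ps = 73/3 + (1/6)·970 = 186.
s = Ps − Pb = 186 − 121 = 65.

Required subsidy s = $65 per unit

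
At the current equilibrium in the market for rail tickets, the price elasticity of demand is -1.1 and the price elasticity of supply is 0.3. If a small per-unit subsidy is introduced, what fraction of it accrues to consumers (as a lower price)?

For a small subsidy around the equilibrium, the benefit split depends on the relative slopes, which at a point are proportional to the elasticities.
Buyer share = εs/(εs + |εd|) = 0.3/(0.3 + 1.1) = 3/14; seller share = |εd|/(εs + |εd|) = 11/14.

Consumer share = 3/14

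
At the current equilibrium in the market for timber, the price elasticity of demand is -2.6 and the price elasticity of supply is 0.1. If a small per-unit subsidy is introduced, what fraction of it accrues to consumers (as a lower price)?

Consumer share = 1/27

For a small subsidy around the equilibrium, the benefit split depends on the relative slopes, which at a point are proportional to the elasticities.
Buyer share = εs/(εs + |εd|) = 0.1/(0.1 + 2.6) = 1/27; seller share = |εd|/(εs + |εd|) = 26/27.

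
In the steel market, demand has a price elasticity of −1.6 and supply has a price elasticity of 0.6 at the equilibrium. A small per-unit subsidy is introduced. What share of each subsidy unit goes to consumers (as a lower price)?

Consumer share = 3/11

For a small subsidy around the equilibrium, the benefit split depends on the relative slopes, which at a point are proportional to the elasticities.
Buyer share = εs/(εs + |εd|) = 0.6/(0.6 + 1.6) = 3/11; seller share = |εd|/(εs + |εd|) = 8/11.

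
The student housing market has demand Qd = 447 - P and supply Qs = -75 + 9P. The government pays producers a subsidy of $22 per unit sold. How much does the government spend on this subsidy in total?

Government cost = $9121.2

Pre-subsidy: 447 - P = -75 + 9P gives P* = 52.2, Q* = 394.8.
With the subsidy, sellers receive Ps = Pb + 22 for each unit, where Pb is the price buyers pay.
Supply in terms of Pb becomes Qs = -75 + 9(Pb + 22) = 123 + 9Pb. Setting this equal to demand: 447 - Pb = 123 + 9Pb, so Pb = 32.4.
Sellers receive Ps = 32.4 + 22 = 54.4; Q' = 447 − 1·32.4 = 414.6.
Government outlay = subsidy × quantity = 22 × 414.6 = 9121.2.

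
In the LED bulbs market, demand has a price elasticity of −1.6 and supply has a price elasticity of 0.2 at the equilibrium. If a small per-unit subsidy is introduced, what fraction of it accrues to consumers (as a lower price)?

Consumer share = 1/9

For a small subsidy around the equilibrium, the benefit split depends on the relative slopes, which at a point are proportional to the elasticities.
Buyer share = εs/(εs + |εd|) = 0.2/(0.2 + 1.6) = 1/9; seller share = |εd|/(εs + |εd|) = 8/9.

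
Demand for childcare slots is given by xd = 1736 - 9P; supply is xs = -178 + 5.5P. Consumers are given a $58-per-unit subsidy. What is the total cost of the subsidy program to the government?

Pre-subsidy: 1736 - 9P = -178 + 5.5P gives P* = 132, x* = 548.
With the rebate, buyers effectively pay Pb = Ps − 58, where Ps is the price sellers receive.
Demand in terms of Ps becomes xd = 1736 − 9(Ps − 58) = 2258 - 9Ps. Setting this equal to supply: 2258 - 9Ps = -178 + 5.5Ps, so Ps = 168.
Buyers pay Pb = 168 − 58 = 110; x' = -178 + 5.5·168 = 746.
Government outlay = subsidy × quantity = 58 × 746 = 43268.

Government cost = $43268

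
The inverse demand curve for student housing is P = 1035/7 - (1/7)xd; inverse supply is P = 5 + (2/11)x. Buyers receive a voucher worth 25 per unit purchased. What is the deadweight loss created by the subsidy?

Pre-subsidy: 1035/7 - (1/7)x = 5 + (2/11)x gives x* = 440 and P* = 85.
With the rebate, buyers effectively pay Pb = Ps − 25, where Ps is the price sellers receive.
On the curves, Pb = 1035/7 - (1/7)x and Ps = 5 + (2/11)x; the wedge Ps − Pb = 25 gives 5 + (2/11)x − (1035/7 - (1/7)x) = 25, so x' = 517.
Then Pb = 1035/7 − (1/7)·517 = 74 and Ps = 5 + (2/11)·517 = 99.
The subsidy expands output by 517 − 440 = 77 past the efficient level; on those units the gap between marginal cost and willingness to pay runs from 0 up to 25.
DWL = ½ × 25 × 77 = 962.5.

Deadweight loss = 962.5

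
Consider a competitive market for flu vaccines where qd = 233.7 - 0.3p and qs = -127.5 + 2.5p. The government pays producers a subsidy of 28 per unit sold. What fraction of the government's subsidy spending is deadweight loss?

DWL / government spending = 1/54

Pre-subsidy: 233.7 - 0.3p = -127.5 + 2.5p gives p* = 129, q* = 195.
With the subsidy, sellers receive ps = pb + 28 for each unit, where pb is the price buyers pay.
Supply in terms of pb becomes qs = -127.5 + 2.5(pb + 28) = -57.5 + 2.5pb. Setting this equal to demand: 233.7 - 0.3pb = -57.5 + 2.5pb, so pb = 104.
Sellers receive ps = 104 + 28 = 132; q' = 233.7 − 0.3·104 = 202.5.
ΔCS = ½(195 + 202.5)(129 − 104) = 4968.75; ΔPS = ½(195 + 202.5)(132 − 129) = 596.25.
Government spending = 28 × 202.5 = 5670.
DWL = ½ × 28 × (202.5 − 195) = 105; fraction = 105 / 5670 = 1/54.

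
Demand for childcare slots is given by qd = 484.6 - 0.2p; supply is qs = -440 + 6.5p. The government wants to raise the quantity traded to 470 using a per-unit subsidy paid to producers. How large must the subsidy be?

Required subsidy s = 67 per unit

At q = 470, invert demand for the buyer price: pb = (484.6 − 470)/0.2 = 73; invert supply for the seller price: ps = (470 − (-440))/6.5 = 140.
The subsidy must fill the gap: s = ps − pb = 140 − 73 = 67.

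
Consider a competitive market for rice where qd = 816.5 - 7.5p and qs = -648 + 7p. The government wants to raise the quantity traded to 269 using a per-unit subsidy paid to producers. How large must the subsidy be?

At q = 269, invert demand for the buyer price: pb = (816.5 − 269)/7.5 = 73; invert supply for the seller price: ps = (269 − (-648))/7 = 131.
The subsidy must fill the gap: s = ps − pb = 131 − 73 = 58.

Required subsidy s = 58 per unit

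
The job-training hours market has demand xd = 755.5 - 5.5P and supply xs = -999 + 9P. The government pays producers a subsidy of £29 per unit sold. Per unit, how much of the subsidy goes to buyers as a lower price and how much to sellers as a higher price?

Pre-subsidy: 755.5 - 5.5P = -999 + 9P gives P* = 121, x* = 90.
With the subsidy, sellers receive Ps = Pb + 29 for each unit, where Pb is the price buyers pay.
Supply in terms of Pb becomes xs = -999 + 9(Pb + 29) = -738 + 9Pb. Setting this equal to demand: 755.5 - 5.5Pb = -738 + 9Pb, so Pb = 103.
Sellers receive Ps = 103 + 29 = 132; x' = 755.5 − 5.5·103 = 189.
Buyers' price falls by P* − Pb = 121 − 103 = 18; sellers' price rises by Ps − P* = 132 − 121 = 11.

Buyers gain £18 per unit; sellers gain £11 per unit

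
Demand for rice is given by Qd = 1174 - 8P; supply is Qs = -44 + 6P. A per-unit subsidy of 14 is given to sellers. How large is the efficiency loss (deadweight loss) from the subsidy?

Pre-subsidy: 1174 - 8P = -44 + 6P gives P* = 87, Q* = 478.
With the subsidy, sellers receive Ps = Pb + 14 for each unit, where Pb is the price buyers pay.
Supply in terms of Pb becomes Qs = -44 + 6(Pb + 14) = 40 + 6Pb. Setting this equal to demand: 1174 - 8Pb = 40 + 6Pb, so Pb = 81.
Sellers receive Ps = 81 + 14 = 95; Q' = 1174 − 8·81 = 526.
The subsidy expands output by 526 − 478 = 48 past the efficient level; on those units the gap between marginal cost and willingness to pay runs from 0 up to 14.
DWL = ½ × 14 × 48 = 336.

Deadweight loss = 336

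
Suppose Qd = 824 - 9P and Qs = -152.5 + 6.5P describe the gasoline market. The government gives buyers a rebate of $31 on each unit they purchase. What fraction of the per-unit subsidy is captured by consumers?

Pre-subsidy: 824 - 9P = -152.5 + 6.5P gives P* = 63, Q* = 257.
With the rebate, buyers effectively pay Pb = Ps − 31, where Ps is the price sellers receive.
Demand in terms of Ps becomes Qd = 824 − 9(Ps − 31) = 1103 - 9Ps. Setting this equal to supply: 1103 - 9Ps = -152.5 + 6.5Ps, so Ps = 81.
Buyers pay Pb = 81 − 31 = 50; Q' = -152.5 + 6.5·81 = 374.
Buyers' price falls by P* − Pb = 63 − 50 = 13; sellers' price rises by Ps − P* = 81 − 63 = 18.
So consumers capture 13/31 = 13/31 of each unit of subsidy.

Consumer share = 13/31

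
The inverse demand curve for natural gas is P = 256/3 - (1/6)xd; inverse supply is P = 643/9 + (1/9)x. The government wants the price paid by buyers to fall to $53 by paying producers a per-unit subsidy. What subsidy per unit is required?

At a buyer price of 53, quantity demanded is 512 − 6·53 = 194.
Sellers supply 194 only when they receive Ps = 643/9 + (1/9)·194 = 93.
s = Ps − Pb = 93 − 53 = 40.

Required subsidy s = $40 per unit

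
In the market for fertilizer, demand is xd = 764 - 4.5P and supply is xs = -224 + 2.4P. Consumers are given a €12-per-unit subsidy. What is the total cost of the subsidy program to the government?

Government cost = 38208/23

Pre-subsidy: 764 - 4.5P = -224 + 2.4P gives P* = 9880/69, x* = 2752/23.
With the rebate, buyers effectively pay Pb = Ps − 12, where Ps is the price sellers receive.
Demand in terms of Ps becomes xd = 764 − 4.5(Ps − 12) = 818 - 4.5Ps. Setting this equal to supply: 818 - 4.5Ps = -224 + 2.4Ps, so Ps = 10420/69.
Buyers pay Pb = 10420/69 − 12 = 9592/69; x' = -224 + 2.4·(10420/69) = 3184/23.
Government outlay = subsidy × quantity = 12 × 3184/23 = 38208/23.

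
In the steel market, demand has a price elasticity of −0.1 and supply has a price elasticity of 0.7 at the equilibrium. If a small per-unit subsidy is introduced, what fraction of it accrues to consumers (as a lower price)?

For a small subsidy around the equilibrium, the benefit split depends on the relative slopes, which at a point are proportional to the elasticities.
Buyer share = εs/(εs + |εd|) = 0.7/(0.7 + 0.1) = 0.875; seller share = |εd|/(εs + |εd|) = 0.125.

Consumer share = 0.875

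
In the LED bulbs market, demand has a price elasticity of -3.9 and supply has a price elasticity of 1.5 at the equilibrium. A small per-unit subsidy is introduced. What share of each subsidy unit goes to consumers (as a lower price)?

For a small subsidy around the equilibrium, the benefit split depends on the relative slopes, which at a point are proportional to the elasticities.
Buyer share = εs/(εs + |εd|) = 1.5/(1.5 + 3.9) = 5/18; seller share = |εd|/(εs + |εd|) = 13/18.

Consumer share = 5/18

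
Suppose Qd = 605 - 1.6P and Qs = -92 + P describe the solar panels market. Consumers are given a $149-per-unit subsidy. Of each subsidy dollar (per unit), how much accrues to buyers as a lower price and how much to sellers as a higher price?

Pre-subsidy: 605 - 1.6P = -92 + P gives P* = 3485/13, Q* = 2289/13.
With the rebate, buyers effectively pay Pb = Ps − 149, where Ps is the price sellers receive.
Demand in terms of Ps becomes Qd = 605 − 1.6(Ps − 149) = 843.4 - 1.6Ps. Setting this equal to supply: 843.4 - 1.6Ps = -92 + Ps, so Ps = 4677/13.
Buyers pay Pb = 4677/13 − 149 = 2740/13; Q' = -92 + 1·(4677/13) = 3481/13.
Buyers' price falls by P* − Pb = 3485/13 − 2740/13 = 745/13; sellers' price rises by Ps − P* = 4677/13 − 3485/13 = 1192/13.

Buyers gain 745/13 per unit; sellers gain 1192/13 per unit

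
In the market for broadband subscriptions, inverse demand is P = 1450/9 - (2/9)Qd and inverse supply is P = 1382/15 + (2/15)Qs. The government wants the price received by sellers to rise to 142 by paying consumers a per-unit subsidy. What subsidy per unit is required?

Required subsidy s = 64 per unit

At a seller price of 142, quantity supplied is -691 + 7.5·142 = 374.
Buyers absorb 374 only when they pay Pb = 1450/9 − (2/9)·374 = 78.
s = Ps − Pb = 142 − 78 = 64.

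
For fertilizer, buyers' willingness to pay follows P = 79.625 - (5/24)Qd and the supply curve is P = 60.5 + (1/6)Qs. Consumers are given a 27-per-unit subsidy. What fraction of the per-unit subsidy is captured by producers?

Producer share = 4/9

Pre-subsidy: 79.625 - (5/24)Q = 60.5 + (1/6)Q gives Q* = 51 and P* = 69.
With the rebate, buyers effectively pay Pb = Ps − 27, where Ps is the price sellers receive.
On the curves, Pb = 79.625 - (5/24)Q and Ps = 60.5 + (1/6)Q; the wedge Ps − Pb = 27 gives 60.5 + (1/6)Q − (79.625 - (5/24)Q) = 27, so Q' = 123.
Then Pb = 79.625 − (5/24)·123 = 54 and Ps = 60.5 + (1/6)·123 = 81.
Buyers' price falls by P* − Pb = 69 − 54 = 15; sellers' price rises by Ps − P* = 81 − 69 = 12.
So producers capture 12/27 = 4/9 of each unit of subsidy.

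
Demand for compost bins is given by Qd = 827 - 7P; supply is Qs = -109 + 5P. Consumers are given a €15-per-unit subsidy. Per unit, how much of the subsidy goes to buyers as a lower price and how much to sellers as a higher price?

Buyers gain €6.25 per unit; sellers gain €8.75 per unit

Pre-subsidy: 827 - 7P = -109 + 5P gives P* = 78, Q* = 281.
With the rebate, buyers effectively pay Pb = Ps − 15, where Ps is the price sellers receive.
Demand in terms of Ps becomes Qd = 827 − 7(Ps − 15) = 932 - 7Ps. Setting this equal to supply: 932 - 7Ps = -109 + 5Ps, so Ps = 86.75.
Buyers pay Pb = 86.75 − 15 = 71.75; Q' = -109 + 5·86.75 = 324.75.
Buyers' price falls by P* − Pb = 78 − 71.75 = 6.25; sellers' price rises by Ps − P* = 86.75 − 78 = 8.75.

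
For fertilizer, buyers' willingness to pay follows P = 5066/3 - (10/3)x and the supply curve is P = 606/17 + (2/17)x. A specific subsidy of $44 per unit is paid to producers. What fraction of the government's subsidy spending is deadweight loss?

DWL / government spending = 51/3934

Pre-subsidy: 5066/3 - (10/3)x = 606/17 + (2/17)x gives x* = 479 and P* = 92.
With the subsidy, sellers receive Ps = Pb + 44 for each unit, where Pb is the price buyers pay.
On the curves, Pb = 5066/3 - (10/3)x and Ps = 606/17 + (2/17)x; the wedge Ps − Pb = 44 gives 606/17 + (2/17)x − (5066/3 - (10/3)x) = 44, so x' = 491.75.
Then Pb = 5066/3 − (10/3)·491.75 = 49.5 and Ps = 606/17 + (2/17)·491.75 = 93.5.
ΔCS = ½(479 + 491.75)(92 − 49.5) = 20628.4375; ΔPS = ½(479 + 491.75)(93.5 − 92) = 728.0625.
Government spending = 44 × 491.75 = 21637.
DWL = ½ × 44 × (491.75 − 479) = 280.5; fraction = 280.5 / 21637 = 51/3934.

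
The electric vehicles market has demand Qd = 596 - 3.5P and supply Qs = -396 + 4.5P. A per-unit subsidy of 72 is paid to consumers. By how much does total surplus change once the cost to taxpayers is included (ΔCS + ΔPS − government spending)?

Pre-subsidy: 596 - 3.5P = -396 + 4.5P gives P* = 124, Q* = 162.
With the rebate, buyers effectively pay Pb = Ps − 72, where Ps is the price sellers receive.
Demand in terms of Ps becomes Qd = 596 − 3.5(Ps − 72) = 848 - 3.5Ps. Setting this equal to supply: 848 - 3.5Ps = -396 + 4.5Ps, so Ps = 155.5.
Buyers pay Pb = 155.5 − 72 = 83.5; Q' = -396 + 4.5·155.5 = 303.75.
ΔCS = ½(162 + 303.75)(124 − 83.5) = 9431.4375; ΔPS = ½(162 + 303.75)(155.5 − 124) = 7335.5625.
Government spending = 72 × 303.75 = 21870.
Net change = 9431.4375 + 7335.5625 − 21870 = -5103. The loss equals the DWL triangle ½·72·141.75.

Net change in total surplus = -5103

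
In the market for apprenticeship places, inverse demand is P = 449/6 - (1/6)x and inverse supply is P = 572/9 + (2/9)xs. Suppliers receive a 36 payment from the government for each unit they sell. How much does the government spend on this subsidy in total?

Government cost = 30636/7

Pre-subsidy: 449/6 - (1/6)x = 572/9 + (2/9)x gives x* = 29 and P* = 70.
With the subsidy, sellers receive Ps = Pb + 36 for each unit, where Pb is the price buyers pay.
On the curves, Pb = 449/6 - (1/6)x and Ps = 572/9 + (2/9)x; the wedge Ps − Pb = 36 gives 572/9 + (2/9)x − (449/6 - (1/6)x) = 36, so x' = 851/7.
Then Pb = 449/6 − (1/6)·(851/7) = 382/7 and Ps = 572/9 + (2/9)·(851/7) = 634/7.
Government outlay = subsidy × quantity = 36 × 851/7 = 30636/7.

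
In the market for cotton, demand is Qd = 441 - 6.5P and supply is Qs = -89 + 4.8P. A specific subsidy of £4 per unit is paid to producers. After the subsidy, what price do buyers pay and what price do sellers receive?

Pre-subsidy: 441 - 6.5P = -89 + 4.8P gives P* = 5300/113, Q* = 15383/113.
With the subsidy, sellers receive Ps = Pb + 4 for each unit, where Pb is the price buyers pay.
Supply in terms of Pb becomes Qs = -89 + 4.8(Pb + 4) = -69.8 + 4.8Pb. Setting this equal to demand: 441 - 6.5Pb = -69.8 + 4.8Pb, so Pb = 5108/113.
Sellers receive Ps = 5108/113 + 4 = 5560/113; Q' = 441 − 6.5·(5108/113) = 16631/113.

Buyers pay 5108/113; sellers receive 5560/113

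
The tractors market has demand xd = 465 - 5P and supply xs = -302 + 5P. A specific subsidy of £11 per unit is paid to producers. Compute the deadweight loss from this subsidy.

Deadweight loss = £151.25

Pre-subsidy: 465 - 5P = -302 + 5P gives P* = 76.7, x* = 81.5.
With the subsidy, sellers receive Ps = Pb + 11 for each unit, where Pb is the price buyers pay.
Supply in terms of Pb becomes xs = -302 + 5(Pb + 11) = -247 + 5Pb. Setting this equal to demand: 465 - 5Pb = -247 + 5Pb, so Pb = 71.2.
Sellers receive Ps = 71.2 + 11 = 82.2; x' = 465 − 5·71.2 = 109.
The subsidy expands output by 109 − 81.5 = 27.5 past the efficient level; on those units the gap between marginal cost and willingness to pay runs from 0 up to 11.
DWL = ½ × 11 × 27.5 = 151.25.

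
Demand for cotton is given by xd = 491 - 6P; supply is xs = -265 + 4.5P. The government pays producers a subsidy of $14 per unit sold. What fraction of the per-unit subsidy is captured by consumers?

Consumer share = 3/7

Pre-subsidy: 491 - 6P = -265 + 4.5P gives P* = 72, x* = 59.
With the subsidy, sellers receive Ps = Pb + 14 for each unit, where Pb is the price buyers pay.
Supply in terms of Pb becomes xs = -265 + 4.5(Pb + 14) = -202 + 4.5Pb. Setting this equal to demand: 491 - 6Pb = -202 + 4.5Pb, so Pb = 66.
Sellers receive Ps = 66 + 14 = 80; x' = 491 − 6·66 = 95.
Buyers' price falls by P* − Pb = 72 − 66 = 6; sellers' price rises by Ps − P* = 80 − 72 = 8.
So consumers capture 6/14 = 3/7 of each unit of subsidy.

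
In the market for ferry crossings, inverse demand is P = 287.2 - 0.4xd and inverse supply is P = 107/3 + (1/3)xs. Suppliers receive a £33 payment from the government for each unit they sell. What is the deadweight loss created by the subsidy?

Deadweight loss = £742.5

Pre-subsidy: 287.2 - 0.4x = 107/3 + (1/3)x gives x* = 343 and P* = 150.
With the subsidy, sellers receive Ps = Pb + 33 for each unit, where Pb is the price buyers pay.
On the curves, Pb = 287.2 - 0.4x and Ps = 107/3 + (1/3)x; the wedge Ps − Pb = 33 gives 107/3 + (1/3)x − (287.2 - 0.4x) = 33, so x' = 388.
Then Pb = 287.2 − 0.4·388 = 132 and Ps = 107/3 + (1/3)·388 = 165.
The subsidy expands output by 388 − 343 = 45 past the efficient level; on those units the gap between marginal cost and willingness to pay runs from 0 up to 33.
DWL = ½ × 33 × 45 = 742.5.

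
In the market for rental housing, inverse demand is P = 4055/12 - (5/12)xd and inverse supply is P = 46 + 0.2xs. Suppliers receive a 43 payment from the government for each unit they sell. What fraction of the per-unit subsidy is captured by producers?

Pre-subsidy: 4055/12 - (5/12)x = 46 + 0.2x gives x* = 17515/37 and P* = 5205/37.
With the subsidy, sellers receive Ps = Pb + 43 for each unit, where Pb is the price buyers pay.
On the curves, Pb = 4055/12 - (5/12)x and Ps = 46 + 0.2x; the wedge Ps − Pb = 43 gives 46 + 0.2x − (4055/12 - (5/12)x) = 43, so x' = 20095/37.
Then Pb = 4055/12 − (5/12)·(20095/37) = 4130/37 and Ps = 46 + 0.2·(20095/37) = 5721/37.
Buyers' price falls by P* − Pb = 5205/37 − 4130/37 = 1075/37; sellers' price rises by Ps − P* = 5721/37 − 5205/37 = 516/37.
So producers capture (516/37)/43 = 12/37 of each unit of subsidy.

Producer share = 12/37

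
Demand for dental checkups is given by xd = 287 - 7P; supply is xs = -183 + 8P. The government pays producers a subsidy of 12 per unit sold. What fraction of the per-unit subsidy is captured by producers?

Pre-subsidy: 287 - 7P = -183 + 8P gives P* = 94/3, x* = 203/3.
With the subsidy, sellers receive Ps = Pb + 12 for each unit, where Pb is the price buyers pay.
Supply in terms of Pb becomes xs = -183 + 8(Pb + 12) = -87 + 8Pb. Setting this equal to demand: 287 - 7Pb = -87 + 8Pb, so Pb = 374/15.
Sellers receive Ps = 374/15 + 12 = 554/15; x' = 287 − 7·(374/15) = 1687/15.
Buyers' price falls by P* − Pb = 94/3 − 374/15 = 6.4; sellers' price rises by Ps − P* = 554/15 − 94/3 = 5.6.
So producers capture 5.6/12 = 7/15 of each unit of subsidy.

Producer share = 7/15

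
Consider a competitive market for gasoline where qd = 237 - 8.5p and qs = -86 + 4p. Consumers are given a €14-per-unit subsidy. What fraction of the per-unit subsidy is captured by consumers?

Pre-subsidy: 237 - 8.5p = -86 + 4p gives p* = 25.84, q* = 17.36.
With the rebate, buyers effectively pay pb = ps − 14, where ps is the price sellers receive.
Demand in terms of ps becomes qd = 237 − 8.5(ps − 14) = 356 - 8.5ps. Setting this equal to supply: 356 - 8.5ps = -86 + 4ps, so ps = 35.36.
Buyers pay pb = 35.36 − 14 = 21.36; q' = -86 + 4·35.36 = 55.44.
Buyers' price falls by p* − pb = 25.84 − 21.36 = 4.48; sellers' price rises by ps − p* = 35.36 − 25.84 = 9.52.
So consumers capture 4.48/14 = 0.32 of each unit of subsidy.

Consumer share = 0.32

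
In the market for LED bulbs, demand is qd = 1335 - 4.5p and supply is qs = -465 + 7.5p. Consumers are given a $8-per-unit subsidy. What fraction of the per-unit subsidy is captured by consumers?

Pre-subsidy: 1335 - 4.5p = -465 + 7.5p gives p* = 150, q* = 660.
With the rebate, buyers effectively pay pb = ps − 8, where ps is the price sellers receive.
Demand in terms of ps becomes qd = 1335 − 4.5(ps − 8) = 1371 - 4.5ps. Setting this equal to supply: 1371 - 4.5ps = -465 + 7.5ps, so ps = 153.
Buyers pay pb = 153 − 8 = 145; q' = -465 + 7.5·153 = 682.5.
Buyers' price falls by p* − pb = 150 − 145 = 5; sellers' price rises by ps − p* = 153 − 150 = 3.
So consumers capture 5/8 = 0.625 of each unit of subsidy.

Consumer share = 0.625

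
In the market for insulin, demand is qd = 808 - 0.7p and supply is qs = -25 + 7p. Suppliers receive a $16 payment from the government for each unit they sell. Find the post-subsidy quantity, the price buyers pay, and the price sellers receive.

q' = 8167/11; buyers pay 1030/11; sellers receive 1206/11

Pre-subsidy: 808 - 0.7p = -25 + 7p gives p* = 1190/11, q* = 8055/11.
With the subsidy, sellers receive ps = pb + 16 for each unit, where pb is the price buyers pay.
Supply in terms of pb becomes qs = -25 + 7(pb + 16) = 87 + 7pb. Setting this equal to demand: 808 - 0.7pb = 87 + 7pb, so pb = 1030/11.
Sellers receive ps = 1030/11 + 16 = 1206/11; q' = 808 − 0.7·(1030/11) = 8167/11.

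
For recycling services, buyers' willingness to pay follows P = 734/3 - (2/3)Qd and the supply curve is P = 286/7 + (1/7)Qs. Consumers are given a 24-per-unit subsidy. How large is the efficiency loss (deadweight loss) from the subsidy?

Pre-subsidy: 734/3 - (2/3)Q = 286/7 + (1/7)Q gives Q* = 4280/17 and P* = 1306/17.
With the rebate, buyers effectively pay Pb = Ps − 24, where Ps is the price sellers receive.
On the curves, Pb = 734/3 - (2/3)Q and Ps = 286/7 + (1/7)Q; the wedge Ps − Pb = 24 gives 286/7 + (1/7)Q − (734/3 - (2/3)Q) = 24, so Q' = 4784/17.
Then Pb = 734/3 − (2/3)·(4784/17) = 970/17 and Ps = 286/7 + (1/7)·(4784/17) = 1378/17.
The subsidy expands output by 4784/17 − 4280/17 = 504/17 past the efficient level; on those units the gap between marginal cost and willingness to pay runs from 0 up to 24.
DWL = ½ × 24 × 504/17 = 6048/17.

Deadweight loss = 6048/17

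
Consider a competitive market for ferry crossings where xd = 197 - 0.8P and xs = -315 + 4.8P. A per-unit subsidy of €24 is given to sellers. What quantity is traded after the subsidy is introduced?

Pre-subsidy: 197 - 0.8P = -315 + 4.8P gives P* = 640/7, x* = 867/7.
With the subsidy, sellers receive Ps = Pb + 24 for each unit, where Pb is the price buyers pay.
Supply in terms of Pb becomes xs = -315 + 4.8(Pb + 24) = -199.8 + 4.8Pb. Setting this equal to demand: 197 - 0.8Pb = -199.8 + 4.8Pb, so Pb = 496/7.
Sellers receive Ps = 496/7 + 24 = 664/7; x' = 197 − 0.8·(496/7) = 4911/35.

x' = 4911/35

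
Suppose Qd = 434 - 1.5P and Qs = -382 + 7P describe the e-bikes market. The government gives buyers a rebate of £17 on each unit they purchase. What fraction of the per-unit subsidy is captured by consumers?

Pre-subsidy: 434 - 1.5P = -382 + 7P gives P* = 96, Q* = 290.
With the rebate, buyers effectively pay Pb = Ps − 17, where Ps is the price sellers receive.
Demand in terms of Ps becomes Qd = 434 − 1.5(Ps − 17) = 459.5 - 1.5Ps. Setting this equal to supply: 459.5 - 1.5Ps = -382 + 7Ps, so Ps = 99.
Buyers pay Pb = 99 − 17 = 82; Q' = -382 + 7·99 = 311.
Buyers' price falls by P* − Pb = 96 − 82 = 14; sellers' price rises by Ps − P* = 99 − 96 = 3.
So consumers capture 14/17 = 14/17 of each unit of subsidy.

Consumer share = 14/17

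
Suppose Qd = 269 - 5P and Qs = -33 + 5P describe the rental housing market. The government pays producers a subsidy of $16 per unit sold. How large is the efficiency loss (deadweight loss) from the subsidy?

Pre-subsidy: 269 - 5P = -33 + 5P gives P* = 30.2, Q* = 118.
With the subsidy, sellers receive Ps = Pb + 16 for each unit, where Pb is the price buyers pay.
Supply in terms of Pb becomes Qs = -33 + 5(Pb + 16) = 47 + 5Pb. Setting this equal to demand: 269 - 5Pb = 47 + 5Pb, so Pb = 22.2.
Sellers receive Ps = 22.2 + 16 = 38.2; Q' = 269 − 5·22.2 = 158.
The subsidy expands output by 158 − 118 = 40 past the efficient level; on those units the gap between marginal cost and willingness to pay runs from 0 up to 16.
DWL = ½ × 16 × 40 = 320.

Deadweight loss = $320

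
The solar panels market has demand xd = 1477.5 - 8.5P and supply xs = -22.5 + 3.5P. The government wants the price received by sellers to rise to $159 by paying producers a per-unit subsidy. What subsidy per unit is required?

Required subsidy s = $48 per unit

At a seller price of 159, quantity supplied is -22.5 + 3.5·159 = 534.
Buyers absorb 534 only when they pay Pb with 1477.5 − 8.5·Pb = 534, i.e. Pb = 111.
s = Ps − Pb = 159 − 111 = 48.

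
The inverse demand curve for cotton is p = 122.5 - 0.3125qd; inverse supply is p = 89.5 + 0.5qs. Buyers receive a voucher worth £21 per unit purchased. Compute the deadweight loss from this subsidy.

Deadweight loss = 3528/13

Pre-subsidy: 122.5 - 0.3125q = 89.5 + 0.5q gives q* = 528/13 and p* = 2855/26.
With the rebate, buyers effectively pay pb = ps − 21, where ps is the price sellers receive.
On the curves, pb = 122.5 - 0.3125q and ps = 89.5 + 0.5q; the wedge ps − pb = 21 gives 89.5 + 0.5q − (122.5 - 0.3125q) = 21, so q' = 864/13.
Then pb = 122.5 − 0.3125·(864/13) = 2645/26 and ps = 89.5 + 0.5·(864/13) = 3191/26.
The subsidy expands output by 864/13 − 528/13 = 336/13 past the efficient level; on those units the gap between marginal cost and willingness to pay runs from 0 up to 21.
DWL = ½ × 21 × 336/13 = 3528/13.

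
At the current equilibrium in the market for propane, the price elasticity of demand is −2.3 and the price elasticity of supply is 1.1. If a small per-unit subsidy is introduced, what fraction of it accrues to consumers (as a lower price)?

For a small subsidy around the equilibrium, the benefit split depends on the relative slopes, which at a point are proportional to the elasticities.
Buyer share = εs/(εs + |εd|) = 1.1/(1.1 + 2.3) = 11/34; seller share = |εd|/(εs + |εd|) = 23/34.

Consumer share = 11/34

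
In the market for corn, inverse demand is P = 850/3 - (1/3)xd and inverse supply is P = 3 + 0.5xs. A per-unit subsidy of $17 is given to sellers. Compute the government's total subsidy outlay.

Government cost = $6065.6

Pre-subsidy: 850/3 - (1/3)x = 3 + 0.5x gives x* = 336.4 and P* = 171.2.
With the subsidy, sellers receive Ps = Pb + 17 for each unit, where Pb is the price buyers pay.
On the curves, Pb = 850/3 - (1/3)x and Ps = 3 + 0.5x; the wedge Ps − Pb = 17 gives 3 + 0.5x − (850/3 - (1/3)x) = 17, so x' = 356.8.
Then Pb = 850/3 − (1/3)·356.8 = 164.4 and Ps = 3 + 0.5·356.8 = 181.4.
Government outlay = subsidy × quantity = 17 × 356.8 = 6065.6.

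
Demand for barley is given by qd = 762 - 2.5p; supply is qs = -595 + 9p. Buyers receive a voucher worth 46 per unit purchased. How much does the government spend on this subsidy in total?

Government cost = 25622

Pre-subsidy: 762 - 2.5p = -595 + 9p gives p* = 118, q* = 467.
With the rebate, buyers effectively pay pb = ps − 46, where ps is the price sellers receive.
Demand in terms of ps becomes qd = 762 − 2.5(ps − 46) = 877 - 2.5ps. Setting this equal to supply: 877 - 2.5ps = -595 + 9ps, so ps = 128.
Buyers pay pb = 128 − 46 = 82; q' = -595 + 9·128 = 557.
Government outlay = subsidy × quantity = 46 × 557 = 25622.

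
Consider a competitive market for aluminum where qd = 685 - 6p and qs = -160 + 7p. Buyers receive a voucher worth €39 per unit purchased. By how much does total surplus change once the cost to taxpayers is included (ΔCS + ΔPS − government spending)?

Pre-subsidy: 685 - 6p = -160 + 7p gives p* = 65, q* = 295.
With the rebate, buyers effectively pay pb = ps − 39, where ps is the price sellers receive.
Demand in terms of ps becomes qd = 685 − 6(ps − 39) = 919 - 6ps. Setting this equal to supply: 919 - 6ps = -160 + 7ps, so ps = 83.
Buyers pay pb = 83 − 39 = 44; q' = -160 + 7·83 = 421.
ΔCS = ½(295 + 421)(65 − 44) = 7518; ΔPS = ½(295 + 421)(83 − 65) = 6444.
Government spending = 39 × 421 = 16419.
Net change = 7518 + 6444 − 16419 = -2457. The loss equals the DWL triangle ½·39·126.

Net change in total surplus = -€2457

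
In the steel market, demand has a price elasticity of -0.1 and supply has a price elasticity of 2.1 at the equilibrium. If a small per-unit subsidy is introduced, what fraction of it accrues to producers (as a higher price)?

Producer share = 1/22

For a small subsidy around the equilibrium, the benefit split depends on the relative slopes, which at a point are proportional to the elasticities.
Buyer share = εs/(εs + |εd|) = 2.1/(2.1 + 0.1) = 21/22; seller share = |εd|/(εs + |εd|) = 1/22.
So producers capture 1/22 of the subsidy.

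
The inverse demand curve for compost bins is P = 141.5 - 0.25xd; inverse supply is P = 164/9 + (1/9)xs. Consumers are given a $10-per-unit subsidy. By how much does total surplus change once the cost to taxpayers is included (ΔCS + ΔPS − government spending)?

Pre-subsidy: 141.5 - 0.25x = 164/9 + (1/9)x gives x* = 4438/13 and P* = 730/13.
With the rebate, buyers effectively pay Pb = Ps − 10, where Ps is the price sellers receive.
On the curves, Pb = 141.5 - 0.25x and Ps = 164/9 + (1/9)x; the wedge Ps − Pb = 10 gives 164/9 + (1/9)x − (141.5 - 0.25x) = 10, so x' = 4798/13.
Then Pb = 141.5 − 0.25·(4798/13) = 640/13 and Ps = 164/9 + (1/9)·(4798/13) = 770/13.
ΔCS = ½(4438/13 + 4798/13)(730/13 − 640/13) = 415620/169; ΔPS = ½(4438/13 + 4798/13)(770/13 − 730/13) = 184720/169.
Government spending = 10 × 4798/13 = 47980/13.
Net change = 415620/169 + 184720/169 − 47980/13 = -1800/13. The loss equals the DWL triangle ½·10·360/13.

Net change in total surplus = -1800/13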